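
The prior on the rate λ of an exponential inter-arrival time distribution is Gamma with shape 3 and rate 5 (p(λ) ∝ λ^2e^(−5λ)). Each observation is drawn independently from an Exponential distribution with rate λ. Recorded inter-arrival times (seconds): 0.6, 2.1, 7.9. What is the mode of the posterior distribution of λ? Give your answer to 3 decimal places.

λ̂_MAP = 0.321

The Exponential(rate=λ) likelihood is ∝ λ^n e^(−λΣtᵢ). Here n = 3 and Σtᵢ = 0.6 + 2.1 + 7.9 = 10.6.
Posterior ∝ λ^2e^(−5λ) · λ^3e^(−10.6λ) = λ^5e^(−15.6λ), i.e. Gamma(6, 15.6).
Mode = (a−1)/b = 5/15.6 ≈ 0.321.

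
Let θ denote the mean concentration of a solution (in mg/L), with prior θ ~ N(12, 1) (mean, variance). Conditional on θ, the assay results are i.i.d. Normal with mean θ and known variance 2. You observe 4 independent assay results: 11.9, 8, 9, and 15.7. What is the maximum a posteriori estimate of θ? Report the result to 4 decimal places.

n = 4; x̄ = (11.9 + 8 + 9 + 15.7)/4 = 44.6/4 = 11.15.
For a Normal prior and Normal likelihood with known variance, the posterior is Normal; its mode equals its mean, the precision-weighted average.
Prior precision 1/σ₀² = 1/1 = 1; data precision n/σ² = 4/2 = 2.
θ̂ = (1·12 + 2·11.15) / (1 + 2) = 34.3/3 = 343/30 ≈ 11.4333.

θ̂_MAP = 11.4333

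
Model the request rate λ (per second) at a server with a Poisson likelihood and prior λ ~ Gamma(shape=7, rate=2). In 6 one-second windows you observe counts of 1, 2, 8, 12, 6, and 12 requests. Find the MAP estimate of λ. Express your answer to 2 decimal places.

λ̂_MAP = 5.88

Σxᵢ = 1+2+8+12+6+12 = 41, with n = 6.
Posterior ∝ λ^6e^(−2λ) · λ^41e^(−6λ) = λ^47e^(−8λ), i.e. Gamma(shape=48, rate=8).
The mode of a Gamma(a, b) with a ≥ 1 (shape–rate) is (a−1)/b = 47/8 ≈ 5.88.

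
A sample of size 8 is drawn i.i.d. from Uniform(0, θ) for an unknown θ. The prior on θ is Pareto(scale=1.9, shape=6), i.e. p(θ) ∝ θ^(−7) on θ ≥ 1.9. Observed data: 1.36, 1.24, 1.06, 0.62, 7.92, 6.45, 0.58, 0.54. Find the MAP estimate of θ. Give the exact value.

The Uniform(0, θ) likelihood is θ^(−n) for θ ≥ max(xᵢ), zero otherwise. Here max(xᵢ) = 7.92.
Posterior ∝ θ^(−7) · θ^(−8) = θ^(−15) on θ ≥ max(1.9, 7.92) = 7.92.
This density is strictly decreasing in θ, so the posterior mode lies at the lower boundary of the support.

θ̂_MAP = 7.92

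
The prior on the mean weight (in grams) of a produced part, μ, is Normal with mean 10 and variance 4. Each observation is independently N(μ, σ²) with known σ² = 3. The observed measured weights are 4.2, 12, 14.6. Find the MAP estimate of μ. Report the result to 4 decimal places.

n = 3; x̄ = (4.2 + 12 + 14.6)/3 = 30.8/3 = 154/15 ≈ 10.2667.
For a Normal prior and Normal likelihood with known variance, the posterior is Normal; its mode equals its mean, the precision-weighted average.
Prior precision 1/σ₀² = 1/4 = 0.25; data precision n/σ² = 3/3 = 1.
μ̂ = (0.25·10 + 1·(154/15)) / (0.25 + 1) = (383/30)/1.25 = 766/75 ≈ 10.2133.

μ̂_MAP = 10.2133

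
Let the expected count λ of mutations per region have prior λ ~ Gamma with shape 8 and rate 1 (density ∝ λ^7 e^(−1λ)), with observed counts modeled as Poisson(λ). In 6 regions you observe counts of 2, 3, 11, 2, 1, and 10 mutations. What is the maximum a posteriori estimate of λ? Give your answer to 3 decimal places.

Σxᵢ = 2+3+11+2+1+10 = 29, with n = 6.
Posterior ∝ λ^7e^(−1λ) · λ^29e^(−6λ) = λ^36e^(−7λ), i.e. Gamma(shape=37, rate=7).
The mode of a Gamma(a, b) with a ≥ 1 (shape–rate) is (a−1)/b = 36/7 ≈ 5.143.

λ̂_MAP = 5.143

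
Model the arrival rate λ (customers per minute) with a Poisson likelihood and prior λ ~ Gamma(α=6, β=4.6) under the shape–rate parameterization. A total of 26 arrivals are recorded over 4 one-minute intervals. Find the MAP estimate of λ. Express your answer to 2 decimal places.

λ̂_MAP = 3.60

Σxᵢ = 26, n = 4.
Posterior ∝ λ^5e^(−4.6λ) · λ^26e^(−4λ) = λ^31e^(−8.6λ), i.e. Gamma(shape=32, rate=8.6).
The mode of a Gamma(a, b) with a ≥ 1 (shape–rate) is (a−1)/b = 31/8.6 ≈ 3.60.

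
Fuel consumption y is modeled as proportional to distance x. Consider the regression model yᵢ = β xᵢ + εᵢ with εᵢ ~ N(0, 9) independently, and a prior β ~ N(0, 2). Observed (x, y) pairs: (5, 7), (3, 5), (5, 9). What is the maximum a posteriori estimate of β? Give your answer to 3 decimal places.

β̂_MAP = 1.496

log p(β | y) = −Σ(yᵢ − βxᵢ)²/(2·9) − β²/(2·2) + const.
Setting the derivative to zero: Σxᵢ(yᵢ − βxᵢ)/9 − β/2 = 0, so β = Σxᵢyᵢ / (Σxᵢ² + σ²/τ²).
Σxᵢyᵢ = 5·7 + 3·5 + 5·9 = 95; Σxᵢ² = 59; σ²/τ² = 4.5.
β̂_MAP = 95 / (59 + 4.5) = 95/63.5 ≈ 1.496.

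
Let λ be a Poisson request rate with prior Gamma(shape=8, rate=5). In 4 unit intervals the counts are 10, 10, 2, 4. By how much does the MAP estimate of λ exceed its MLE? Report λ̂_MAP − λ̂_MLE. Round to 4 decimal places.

Σxᵢ = 26. Posterior is Gamma(34, 9); MAP = (34−1)/9 = 33/9 ≈ 3.66667.
MLE = x̄ = 26/4 ≈ 6.50000.
Difference = 33/9 − 26/4 = -17/6 ≈ -2.8333.

MAP − MLE = -2.8333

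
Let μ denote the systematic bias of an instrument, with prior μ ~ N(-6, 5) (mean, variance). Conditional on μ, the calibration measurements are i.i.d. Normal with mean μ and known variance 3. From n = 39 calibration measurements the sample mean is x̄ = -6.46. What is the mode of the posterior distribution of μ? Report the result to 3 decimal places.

n = 39, x̄ = -6.46.
For a Normal prior and Normal likelihood with known variance, the posterior is Normal; its mode equals its mean, the precision-weighted average.
Prior precision 1/σ₀² = 1/5 = 0.2; data precision n/σ² = 39/3 = 13.
μ̂ = (0.2·(-6) + 13·(-6.46)) / (0.2 + 13) = (-85.18)/13.2 = -4259/660 ≈ -6.453.

μ̂_MAP = -6.453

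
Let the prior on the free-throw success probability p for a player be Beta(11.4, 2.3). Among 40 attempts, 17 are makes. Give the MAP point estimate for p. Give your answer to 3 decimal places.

Prior: Beta(11.4, 2.3).
Data: 17 successes in 40 trials. The binomial likelihood contributes p^17(1−p)^23, so the posterior is Beta(11.4+17, 2.3+23) = Beta(28.4, 25.3).
For Beta(a, b) with a, b > 1 the mode is (a−1)/(a+b−2) = 27.4/51.7 ≈ 0.530.

p̂_MAP = 0.530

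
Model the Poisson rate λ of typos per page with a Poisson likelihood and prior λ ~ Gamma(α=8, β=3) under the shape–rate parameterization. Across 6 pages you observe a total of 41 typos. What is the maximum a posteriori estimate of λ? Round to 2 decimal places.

λ̂_MAP = 5.33

Σxᵢ = 41, n = 6.
Posterior ∝ λ^7e^(−3λ) · λ^41e^(−6λ) = λ^48e^(−9λ), i.e. Gamma(shape=49, rate=9).
The mode of a Gamma(a, b) with a ≥ 1 (shape–rate) is (a−1)/b = 48/9 ≈ 5.33.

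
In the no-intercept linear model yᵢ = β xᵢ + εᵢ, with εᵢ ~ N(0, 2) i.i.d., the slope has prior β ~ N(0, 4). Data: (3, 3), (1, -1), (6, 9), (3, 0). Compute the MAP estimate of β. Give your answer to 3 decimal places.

log p(β | y) = −Σ(yᵢ − βxᵢ)²/(2·2) − β²/(2·4) + const.
Setting the derivative to zero: Σxᵢ(yᵢ − βxᵢ)/2 − β/4 = 0, so β = Σxᵢyᵢ / (Σxᵢ² + σ²/τ²).
Σxᵢyᵢ = 3·3 + 1·(-1) + 6·9 + 3·0 = 62; Σxᵢ² = 55; σ²/τ² = 0.5.
β̂_MAP = 62 / (55 + 0.5) = 62/55.5 ≈ 1.117.

β̂_MAP = 1.117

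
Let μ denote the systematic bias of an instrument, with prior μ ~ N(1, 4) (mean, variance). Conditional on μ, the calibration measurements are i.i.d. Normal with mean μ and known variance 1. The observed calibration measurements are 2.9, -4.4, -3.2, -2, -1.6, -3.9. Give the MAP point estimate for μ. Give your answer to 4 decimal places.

μ̂_MAP = -1.9120

n = 6; x̄ = (2.9 + (-4.4) + (-3.2) + (-2) + (-1.6) + (-3.9))/6 = -12.2/6 = -61/30 ≈ -2.0333.
For a Normal prior and Normal likelihood with known variance, the posterior is Normal; its mode equals its mean, the precision-weighted average.
Prior precision 1/σ₀² = 1/4 = 0.25; data precision n/σ² = 6/1 = 6.
μ̂ = (0.25·1 + 6·(-61/30)) / (0.25 + 6) = (-11.95)/6.25 = -1.9120.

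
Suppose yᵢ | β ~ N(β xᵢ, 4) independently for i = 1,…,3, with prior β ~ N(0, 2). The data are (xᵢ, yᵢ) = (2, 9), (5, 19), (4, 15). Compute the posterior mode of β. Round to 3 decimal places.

log p(β | y) = −Σ(yᵢ − βxᵢ)²/(2·4) − β²/(2·2) + const.
Setting the derivative to zero: Σxᵢ(yᵢ − βxᵢ)/4 − β/2 = 0, so β = Σxᵢyᵢ / (Σxᵢ² + σ²/τ²).
Σxᵢyᵢ = 2·9 + 5·19 + 4·15 = 173; Σxᵢ² = 45; σ²/τ² = 2.
β̂_MAP = 173 / (45 + 2) = 173/47 ≈ 3.681.

β̂_MAP = 3.681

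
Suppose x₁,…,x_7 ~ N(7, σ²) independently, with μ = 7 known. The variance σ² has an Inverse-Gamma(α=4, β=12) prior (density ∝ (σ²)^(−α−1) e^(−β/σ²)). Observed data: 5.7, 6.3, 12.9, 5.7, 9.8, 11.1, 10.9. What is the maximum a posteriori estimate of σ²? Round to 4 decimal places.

Sum of squared deviations about the known mean: SS = (5.7−7)² + (6.3−7)² + (12.9−7)² + (5.7−7)² + (9.8−7)² + (11.1−7)² + (10.9−7)² = 78.54.
The Normal likelihood contributes (σ²)^(−n/2) exp(−SS/(2σ²)), so the posterior is Inverse-Gamma(α + n/2, β + SS/2) = Inverse-Gamma(7.5, 51.27).
The mode of Inverse-Gamma(a, b) is b/(a+1) = 51.27/8.5 ≈ 6.0318.

σ̂²_MAP = 6.0318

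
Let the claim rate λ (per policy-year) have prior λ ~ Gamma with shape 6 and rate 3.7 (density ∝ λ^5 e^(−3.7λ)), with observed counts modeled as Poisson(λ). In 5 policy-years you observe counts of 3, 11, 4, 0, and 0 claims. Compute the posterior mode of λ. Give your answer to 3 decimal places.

λ̂_MAP = 2.644

Σxᵢ = 3+11+4+0+0 = 18, with n = 5.
Posterior ∝ λ^5e^(−3.7λ) · λ^18e^(−5λ) = λ^23e^(−8.7λ), i.e. Gamma(shape=24, rate=8.7).
The mode of a Gamma(a, b) with a ≥ 1 (shape–rate) is (a−1)/b = 23/8.7 ≈ 2.644.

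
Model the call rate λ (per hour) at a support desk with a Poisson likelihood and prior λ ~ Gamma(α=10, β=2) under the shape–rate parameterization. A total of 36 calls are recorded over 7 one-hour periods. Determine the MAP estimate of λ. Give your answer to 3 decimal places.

λ̂_MAP = 5.000

Σxᵢ = 36, n = 7.
Posterior ∝ λ^9e^(−2λ) · λ^36e^(−7λ) = λ^45e^(−9λ), i.e. Gamma(shape=46, rate=9).
The mode of a Gamma(a, b) with a ≥ 1 (shape–rate) is (a−1)/b = 45/9 ≈ 5.000.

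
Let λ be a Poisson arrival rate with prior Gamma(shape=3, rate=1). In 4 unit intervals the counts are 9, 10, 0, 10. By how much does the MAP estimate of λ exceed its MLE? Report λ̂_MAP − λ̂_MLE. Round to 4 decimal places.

Σxᵢ = 29. Posterior is Gamma(32, 5); MAP = (32−1)/5 = 31/5 ≈ 6.20000.
MLE = x̄ = 29/4 ≈ 7.25000.
Difference = 31/5 − 29/4 = -21/20 ≈ -1.0500.

MAP − MLE = -1.0500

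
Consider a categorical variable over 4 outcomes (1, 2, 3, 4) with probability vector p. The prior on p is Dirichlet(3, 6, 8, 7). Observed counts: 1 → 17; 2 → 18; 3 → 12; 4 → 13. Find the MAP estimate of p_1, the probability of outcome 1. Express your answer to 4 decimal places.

The posterior is Dirichlet(αᵢ + nᵢ) = Dirichlet(20, 24, 20, 20).
For a Dirichlet(a₁,…,a_K) with all aᵢ > 1, the mode has j-th component (aⱼ − 1)/(Σaᵢ − K).
Here Σaᵢ = 84 and K = 4, so p_1 = (20 − 1)/(84 − 4) = 19/80 ≈ 0.2375.

MAP estimate: 0.2375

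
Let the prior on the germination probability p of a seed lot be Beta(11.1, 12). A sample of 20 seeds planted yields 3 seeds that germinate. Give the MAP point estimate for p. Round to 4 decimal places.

p̂_MAP = 0.3187

Prior: Beta(11.1, 12).
Data: 3 successes in 20 trials. The binomial likelihood contributes p^3(1−p)^17, so the posterior is Beta(11.1+3, 12+17) = Beta(14.1, 29).
For Beta(a, b) with a, b > 1 the mode is (a−1)/(a+b−2) = 13.1/41.1 ≈ 0.3187.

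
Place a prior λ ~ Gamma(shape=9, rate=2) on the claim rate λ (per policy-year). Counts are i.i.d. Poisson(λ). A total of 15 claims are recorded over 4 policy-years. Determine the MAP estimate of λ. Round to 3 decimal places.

Σxᵢ = 15, n = 4.
Posterior ∝ λ^8e^(−2λ) · λ^15e^(−4λ) = λ^23e^(−6λ), i.e. Gamma(shape=24, rate=6).
The mode of a Gamma(a, b) with a ≥ 1 (shape–rate) is (a−1)/b = 23/6 ≈ 3.833.

λ̂_MAP = 3.833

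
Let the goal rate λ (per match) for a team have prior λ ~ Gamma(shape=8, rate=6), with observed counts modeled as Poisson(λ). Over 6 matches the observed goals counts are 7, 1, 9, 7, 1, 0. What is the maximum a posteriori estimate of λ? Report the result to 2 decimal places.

λ̂_MAP = 2.67

Σxᵢ = 7+1+9+7+1+0 = 25, with n = 6.
Posterior ∝ λ^7e^(−6λ) · λ^25e^(−6λ) = λ^32e^(−12λ), i.e. Gamma(shape=33, rate=12).
The mode of a Gamma(a, b) with a ≥ 1 (shape–rate) is (a−1)/b = 32/12 ≈ 2.67.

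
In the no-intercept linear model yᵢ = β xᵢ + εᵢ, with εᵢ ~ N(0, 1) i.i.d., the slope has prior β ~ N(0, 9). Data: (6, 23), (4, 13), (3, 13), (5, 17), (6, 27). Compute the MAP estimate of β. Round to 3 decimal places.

log p(β | y) = −Σ(yᵢ − βxᵢ)²/(2·1) − β²/(2·9) + const.
Setting the derivative to zero: Σxᵢ(yᵢ − βxᵢ)/1 − β/9 = 0, so β = Σxᵢyᵢ / (Σxᵢ² + σ²/τ²).
Σxᵢyᵢ = 6·23 + 4·13 + 3·13 + 5·17 + 6·27 = 476; Σxᵢ² = 122; σ²/τ² = 1/9.
β̂_MAP = 476 / (122 + 1/9) = 476/(1099/9) = 612/157 ≈ 3.898.

β̂_MAP = 3.898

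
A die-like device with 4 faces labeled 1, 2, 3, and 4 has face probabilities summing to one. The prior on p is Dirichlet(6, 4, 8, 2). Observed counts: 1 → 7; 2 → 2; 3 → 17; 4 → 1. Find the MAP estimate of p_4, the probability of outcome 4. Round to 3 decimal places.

The posterior is Dirichlet(αᵢ + nᵢ) = Dirichlet(13, 6, 25, 3).
For a Dirichlet(a₁,…,a_K) with all aᵢ > 1, the mode has j-th component (aⱼ − 1)/(Σaᵢ − K).
Here Σaᵢ = 47 and K = 4, so p_4 = (3 − 1)/(47 − 4) = 2/43 ≈ 0.047.

MAP estimate: 0.047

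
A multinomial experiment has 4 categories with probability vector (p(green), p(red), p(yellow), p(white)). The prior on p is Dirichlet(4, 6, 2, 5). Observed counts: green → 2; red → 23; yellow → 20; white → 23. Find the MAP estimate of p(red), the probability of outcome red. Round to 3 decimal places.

MAP estimate of p(red) = 0.346

The posterior is Dirichlet(αᵢ + nᵢ) = Dirichlet(6, 29, 22, 28).
For a Dirichlet(a₁,…,a_K) with all aᵢ > 1, the mode has j-th component (aⱼ − 1)/(Σaᵢ − K).
Here Σaᵢ = 85 and K = 4, so p(red) = (29 − 1)/(85 − 4) = 28/81 ≈ 0.346.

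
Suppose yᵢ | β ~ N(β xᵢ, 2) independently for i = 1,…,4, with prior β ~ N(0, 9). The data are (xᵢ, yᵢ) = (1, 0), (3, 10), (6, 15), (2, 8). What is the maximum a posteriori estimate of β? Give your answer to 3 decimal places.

log p(β | y) = −Σ(yᵢ − βxᵢ)²/(2·2) − β²/(2·9) + const.
Setting the derivative to zero: Σxᵢ(yᵢ − βxᵢ)/2 − β/9 = 0, so β = Σxᵢyᵢ / (Σxᵢ² + σ²/τ²).
Σxᵢyᵢ = 1·0 + 3·10 + 6·15 + 2·8 = 136; Σxᵢ² = 50; σ²/τ² = 2/9.
β̂_MAP = 136 / (50 + 2/9) = 136/(452/9) = 306/113 ≈ 2.708.

β̂_MAP = 2.708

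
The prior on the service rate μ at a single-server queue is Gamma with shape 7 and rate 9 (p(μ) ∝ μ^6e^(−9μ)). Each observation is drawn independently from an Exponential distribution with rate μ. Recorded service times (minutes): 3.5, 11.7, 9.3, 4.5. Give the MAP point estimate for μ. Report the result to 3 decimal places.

μ̂_MAP = 0.263

The Exponential(rate=μ) likelihood is ∝ μ^n e^(−μΣtᵢ). Here n = 4 and Σtᵢ = 3.5 + 11.7 + 9.3 + 4.5 = 29.
Posterior ∝ μ^6e^(−9μ) · μ^4e^(−29μ) = μ^10e^(−38μ), i.e. Gamma(11, 38).
Mode = (a−1)/b = 10/38 ≈ 0.263.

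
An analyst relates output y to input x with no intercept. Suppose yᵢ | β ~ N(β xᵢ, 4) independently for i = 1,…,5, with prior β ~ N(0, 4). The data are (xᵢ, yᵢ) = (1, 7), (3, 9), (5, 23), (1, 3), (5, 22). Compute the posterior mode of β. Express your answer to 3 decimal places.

β̂_MAP = 4.226

log p(β | y) = −Σ(yᵢ − βxᵢ)²/(2·4) − β²/(2·4) + const.
Setting the derivative to zero: Σxᵢ(yᵢ − βxᵢ)/4 − β/4 = 0, so β = Σxᵢyᵢ / (Σxᵢ² + σ²/τ²).
Σxᵢyᵢ = 1·7 + 3·9 + 5·23 + 1·3 + 5·22 = 262; Σxᵢ² = 61; σ²/τ² = 1.
β̂_MAP = 262 / (61 + 1) = 262/62 ≈ 4.226.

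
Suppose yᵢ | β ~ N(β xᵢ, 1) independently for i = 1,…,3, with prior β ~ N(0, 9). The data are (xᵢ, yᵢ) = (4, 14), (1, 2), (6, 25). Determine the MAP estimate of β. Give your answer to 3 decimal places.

β̂_MAP = 3.916

log p(β | y) = −Σ(yᵢ − βxᵢ)²/(2·1) − β²/(2·9) + const.
Setting the derivative to zero: Σxᵢ(yᵢ − βxᵢ)/1 − β/9 = 0, so β = Σxᵢyᵢ / (Σxᵢ² + σ²/τ²).
Σxᵢyᵢ = 4·14 + 1·2 + 6·25 = 208; Σxᵢ² = 53; σ²/τ² = 1/9.
β̂_MAP = 208 / (53 + 1/9) = 208/(478/9) = 936/239 ≈ 3.916.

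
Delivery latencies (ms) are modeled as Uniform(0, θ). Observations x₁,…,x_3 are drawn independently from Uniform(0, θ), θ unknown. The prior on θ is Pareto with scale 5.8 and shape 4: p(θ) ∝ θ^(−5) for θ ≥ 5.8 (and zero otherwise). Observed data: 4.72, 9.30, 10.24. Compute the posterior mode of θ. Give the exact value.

The Uniform(0, θ) likelihood is θ^(−n) for θ ≥ max(xᵢ), zero otherwise. Here max(xᵢ) = 10.24.
Posterior ∝ θ^(−5) · θ^(−3) = θ^(−8) on θ ≥ max(5.8, 10.24) = 10.24.
This density is strictly decreasing in θ, so the posterior mode lies at the lower boundary of the support.

θ̂_MAP = 10.24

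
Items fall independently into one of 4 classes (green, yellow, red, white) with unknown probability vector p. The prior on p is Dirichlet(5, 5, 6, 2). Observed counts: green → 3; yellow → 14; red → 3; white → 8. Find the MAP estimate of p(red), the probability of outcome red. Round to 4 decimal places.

The posterior is Dirichlet(αᵢ + nᵢ) = Dirichlet(8, 19, 9, 10).
For a Dirichlet(a₁,…,a_K) with all aᵢ > 1, the mode has j-th component (aⱼ − 1)/(Σaᵢ − K).
Here Σaᵢ = 46 and K = 4, so p(red) = (9 − 1)/(46 − 4) = 8/42 ≈ 0.1905.

MAP estimate of p(red) = 0.1905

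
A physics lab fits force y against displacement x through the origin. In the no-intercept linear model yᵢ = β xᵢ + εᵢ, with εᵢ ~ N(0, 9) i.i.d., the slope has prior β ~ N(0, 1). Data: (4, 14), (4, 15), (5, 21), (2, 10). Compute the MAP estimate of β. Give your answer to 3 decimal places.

log p(β | y) = −Σ(yᵢ − βxᵢ)²/(2·9) − β²/(2·1) + const.
Setting the derivative to zero: Σxᵢ(yᵢ − βxᵢ)/9 − β/1 = 0, so β = Σxᵢyᵢ / (Σxᵢ² + σ²/τ²).
Σxᵢyᵢ = 4·14 + 4·15 + 5·21 + 2·10 = 241; Σxᵢ² = 61; σ²/τ² = 9.
β̂_MAP = 241 / (61 + 9) = 241/70 ≈ 3.443.

β̂_MAP = 3.443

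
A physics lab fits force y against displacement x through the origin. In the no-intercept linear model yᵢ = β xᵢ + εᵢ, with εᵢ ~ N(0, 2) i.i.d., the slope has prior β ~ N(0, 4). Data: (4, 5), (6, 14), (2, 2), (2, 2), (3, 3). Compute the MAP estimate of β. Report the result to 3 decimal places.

β̂_MAP = 1.741

log p(β | y) = −Σ(yᵢ − βxᵢ)²/(2·2) − β²/(2·4) + const.
Setting the derivative to zero: Σxᵢ(yᵢ − βxᵢ)/2 − β/4 = 0, so β = Σxᵢyᵢ / (Σxᵢ² + σ²/τ²).
Σxᵢyᵢ = 4·5 + 6·14 + 2·2 + 2·2 + 3·3 = 121; Σxᵢ² = 69; σ²/τ² = 0.5.
β̂_MAP = 121 / (69 + 0.5) = 121/69.5 ≈ 1.741.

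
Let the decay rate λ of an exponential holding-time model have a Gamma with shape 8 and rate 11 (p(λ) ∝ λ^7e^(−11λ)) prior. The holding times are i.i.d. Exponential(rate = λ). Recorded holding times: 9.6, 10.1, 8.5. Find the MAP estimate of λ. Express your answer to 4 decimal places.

The Exponential(rate=λ) likelihood is ∝ λ^n e^(−λΣtᵢ). Here n = 3 and Σtᵢ = 9.6 + 10.1 + 8.5 = 28.2.
Posterior ∝ λ^7e^(−11λ) · λ^3e^(−28.2λ) = λ^10e^(−39.2λ), i.e. Gamma(11, 39.2).
Mode = (a−1)/b = 10/39.2 ≈ 0.2551.

λ̂_MAP = 0.2551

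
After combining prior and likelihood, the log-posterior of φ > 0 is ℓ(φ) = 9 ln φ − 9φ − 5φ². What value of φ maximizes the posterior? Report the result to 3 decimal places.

ℓ'(φ) = 9/φ − 9 − 10φ. Setting this to zero and multiplying by φ: 10φ² + 9φ − 9 = 0.
φ = (−9 + √(9² + 4·10·9)) / (2·10) = (−9 + √441) / 20 = (−9 + 21)/20 = 3/5.
ℓ''(φ) = −9/φ² − 10 < 0, confirming a maximum.

φ̂_MAP = 0.600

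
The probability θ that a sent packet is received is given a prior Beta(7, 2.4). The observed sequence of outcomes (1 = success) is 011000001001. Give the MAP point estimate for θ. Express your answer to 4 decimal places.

Prior: Beta(7, 2.4).
Data: 4 successes in 12 trials (from the sequence). The binomial likelihood contributes θ^4(1−θ)^8, so the posterior is Beta(7+4, 2.4+8) = Beta(11, 10.4).
For Beta(a, b) with a, b > 1 the mode is (a−1)/(a+b−2) = 10/19.4 ≈ 0.5155.

θ̂_MAP = 0.5155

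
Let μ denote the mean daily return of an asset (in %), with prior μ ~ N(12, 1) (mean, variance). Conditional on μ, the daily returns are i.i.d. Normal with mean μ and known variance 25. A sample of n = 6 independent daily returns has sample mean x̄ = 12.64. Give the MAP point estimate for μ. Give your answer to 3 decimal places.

n = 6, x̄ = 12.64.
For a Normal prior and Normal likelihood with known variance, the posterior is Normal; its mode equals its mean, the precision-weighted average.
Prior precision 1/σ₀² = 1/1 = 1; data precision n/σ² = 6/25 = 0.24.
μ̂ = (1·12 + 0.24·12.64) / (1 + 0.24) = 15.0336/1.24 = 9396/775 ≈ 12.124.

μ̂_MAP = 12.124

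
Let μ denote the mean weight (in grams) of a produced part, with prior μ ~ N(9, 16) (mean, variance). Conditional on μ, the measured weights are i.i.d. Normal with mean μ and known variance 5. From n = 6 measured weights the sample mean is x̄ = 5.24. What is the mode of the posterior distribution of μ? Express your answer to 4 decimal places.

n = 6, x̄ = 5.24.
For a Normal prior and Normal likelihood with known variance, the posterior is Normal; its mode equals its mean, the precision-weighted average.
Prior precision 1/σ₀² = 1/16 = 0.0625; data precision n/σ² = 6/5 = 1.2.
μ̂ = (0.0625·9 + 1.2·5.24) / (0.0625 + 1.2) = 6.8505/1.2625 = 13701/2525 ≈ 5.4261.

μ̂_MAP = 5.4261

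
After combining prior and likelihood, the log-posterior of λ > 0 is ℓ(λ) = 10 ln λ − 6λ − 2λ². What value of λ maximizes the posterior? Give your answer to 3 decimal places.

λ̂_MAP = 1.000

ℓ'(λ) = 10/λ − 6 − 4λ. Setting this to zero and multiplying by λ: 4λ² + 6λ − 10 = 0.
λ = (−6 + √(6² + 4·4·10)) / (2·4) = (−6 + √196) / 8 = (−6 + 14)/8 = 1.
ℓ''(λ) = −10/λ² − 4 < 0, confirming a maximum.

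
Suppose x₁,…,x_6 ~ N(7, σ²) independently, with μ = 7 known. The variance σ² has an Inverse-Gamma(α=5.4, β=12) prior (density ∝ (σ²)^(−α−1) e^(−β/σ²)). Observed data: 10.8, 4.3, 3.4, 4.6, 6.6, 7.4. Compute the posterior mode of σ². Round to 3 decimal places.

Sum of squared deviations about the known mean: SS = (10.8−7)² + (4.3−7)² + (3.4−7)² + (4.6−7)² + (6.6−7)² + (7.4−7)² = 40.77.
The Normal likelihood contributes (σ²)^(−n/2) exp(−SS/(2σ²)), so the posterior is Inverse-Gamma(α + n/2, β + SS/2) = Inverse-Gamma(8.4, 32.385).
The mode of Inverse-Gamma(a, b) is b/(a+1) = 32.385/9.4 ≈ 3.445.

σ̂²_MAP = 3.445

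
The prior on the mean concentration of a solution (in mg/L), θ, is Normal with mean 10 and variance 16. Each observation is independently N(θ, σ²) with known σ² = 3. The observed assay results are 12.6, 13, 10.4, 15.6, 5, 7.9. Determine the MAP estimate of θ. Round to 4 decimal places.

n = 6; x̄ = (12.6 + 13 + 10.4 + 15.6 + 5 + 7.9)/6 = 64.5/6 = 10.75.
For a Normal prior and Normal likelihood with known variance, the posterior is Normal; its mode equals its mean, the precision-weighted average.
Prior precision 1/σ₀² = 1/16 = 0.0625; data precision n/σ² = 6/3 = 2.
θ̂ = (0.0625·10 + 2·10.75) / (0.0625 + 2) = 22.125/2.0625 = 118/11 ≈ 10.7273.

θ̂_MAP = 10.7273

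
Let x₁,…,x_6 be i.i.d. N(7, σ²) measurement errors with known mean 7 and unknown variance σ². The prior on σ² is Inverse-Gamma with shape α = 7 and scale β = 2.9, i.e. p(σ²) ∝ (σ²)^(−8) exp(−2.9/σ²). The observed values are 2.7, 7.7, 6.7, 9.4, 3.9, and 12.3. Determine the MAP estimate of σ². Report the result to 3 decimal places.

Sum of squared deviations about the known mean: SS = (2.7−7)² + (7.7−7)² + (6.7−7)² + (9.4−7)² + (3.9−7)² + (12.3−7)² = 62.53.
The Normal likelihood contributes (σ²)^(−n/2) exp(−SS/(2σ²)), so the posterior is Inverse-Gamma(α + n/2, β + SS/2) = Inverse-Gamma(10, 34.165).
The mode of Inverse-Gamma(a, b) is b/(a+1) = 34.165/11 ≈ 3.106.

σ̂²_MAP = 3.106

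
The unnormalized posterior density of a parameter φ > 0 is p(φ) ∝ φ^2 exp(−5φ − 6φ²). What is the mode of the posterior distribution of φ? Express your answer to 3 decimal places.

ℓ'(φ) = 2/φ − 5 − 12φ. Setting this to zero and multiplying by φ: 12φ² + 5φ − 2 = 0.
φ = (−5 + √(5² + 4·12·2)) / (2·12) = (−5 + √121) / 24 = (−5 + 11)/24 = 1/4.
ℓ''(φ) = −2/φ² − 12 < 0, confirming a maximum.

φ̂_MAP = 0.250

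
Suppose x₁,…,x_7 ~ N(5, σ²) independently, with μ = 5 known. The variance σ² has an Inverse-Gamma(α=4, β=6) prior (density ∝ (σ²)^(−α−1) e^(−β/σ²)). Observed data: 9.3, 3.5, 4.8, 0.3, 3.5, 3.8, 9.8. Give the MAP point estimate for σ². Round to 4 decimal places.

σ̂²_MAP = 4.8000

Sum of squared deviations about the known mean: SS = (9.3−5)² + (3.5−5)² + (4.8−5)² + (0.3−5)² + (3.5−5)² + (3.8−5)² + (9.8−5)² = 69.6.
The Normal likelihood contributes (σ²)^(−n/2) exp(−SS/(2σ²)), so the posterior is Inverse-Gamma(α + n/2, β + SS/2) = Inverse-Gamma(7.5, 40.8).
The mode of Inverse-Gamma(a, b) is b/(a+1) = 40.8/8.5 ≈ 4.8000.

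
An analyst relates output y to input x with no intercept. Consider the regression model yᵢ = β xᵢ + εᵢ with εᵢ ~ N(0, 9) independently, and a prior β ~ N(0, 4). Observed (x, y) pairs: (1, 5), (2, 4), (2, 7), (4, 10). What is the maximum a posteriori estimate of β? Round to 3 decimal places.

log p(β | y) = −Σ(yᵢ − βxᵢ)²/(2·9) − β²/(2·4) + const.
Setting the derivative to zero: Σxᵢ(yᵢ − βxᵢ)/9 − β/4 = 0, so β = Σxᵢyᵢ / (Σxᵢ² + σ²/τ²).
Σxᵢyᵢ = 1·5 + 2·4 + 2·7 + 4·10 = 67; Σxᵢ² = 25; σ²/τ² = 2.25.
β̂_MAP = 67 / (25 + 2.25) = 67/27.25 ≈ 2.459.

β̂_MAP = 2.459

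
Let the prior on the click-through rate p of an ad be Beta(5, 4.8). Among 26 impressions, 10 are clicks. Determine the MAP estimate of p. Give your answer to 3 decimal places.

Prior: Beta(5, 4.8).
Data: 10 successes in 26 trials. The binomial likelihood contributes p^10(1−p)^16, so the posterior is Beta(5+10, 4.8+16) = Beta(15, 20.8).
For Beta(a, b) with a, b > 1 the mode is (a−1)/(a+b−2) = 14/33.8 ≈ 0.414.

p̂_MAP = 0.414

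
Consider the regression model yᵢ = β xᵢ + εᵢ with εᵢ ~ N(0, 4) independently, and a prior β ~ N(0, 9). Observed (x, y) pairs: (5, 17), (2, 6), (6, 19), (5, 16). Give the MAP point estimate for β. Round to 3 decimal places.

β̂_MAP = 3.217

log p(β | y) = −Σ(yᵢ − βxᵢ)²/(2·4) − β²/(2·9) + const.
Setting the derivative to zero: Σxᵢ(yᵢ − βxᵢ)/4 − β/9 = 0, so β = Σxᵢyᵢ / (Σxᵢ² + σ²/τ²).
Σxᵢyᵢ = 5·17 + 2·6 + 6·19 + 5·16 = 291; Σxᵢ² = 90; σ²/τ² = 4/9.
β̂_MAP = 291 / (90 + 4/9) = 291/(814/9) = 2619/814 ≈ 3.217.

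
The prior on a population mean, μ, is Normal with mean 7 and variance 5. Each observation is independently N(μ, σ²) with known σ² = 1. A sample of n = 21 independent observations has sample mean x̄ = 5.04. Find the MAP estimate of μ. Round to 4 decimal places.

μ̂_MAP = 5.0585

n = 21, x̄ = 5.04.
For a Normal prior and Normal likelihood with known variance, the posterior is Normal; its mode equals its mean, the precision-weighted average.
Prior precision 1/σ₀² = 1/5 = 0.2; data precision n/σ² = 21/1 = 21.
μ̂ = (0.2·7 + 21·5.04) / (0.2 + 21) = 107.24/21.2 = 2681/530 ≈ 5.0585.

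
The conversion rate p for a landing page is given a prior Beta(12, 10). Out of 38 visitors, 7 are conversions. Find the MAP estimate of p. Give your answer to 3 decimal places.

p̂_MAP = 0.310

Prior: Beta(12, 10).
Data: 7 successes in 38 trials. The binomial likelihood contributes p^7(1−p)^31, so the posterior is Beta(12+7, 10+31) = Beta(19, 41).
For Beta(a, b) with a, b > 1 the mode is (a−1)/(a+b−2) = 18/58 ≈ 0.310.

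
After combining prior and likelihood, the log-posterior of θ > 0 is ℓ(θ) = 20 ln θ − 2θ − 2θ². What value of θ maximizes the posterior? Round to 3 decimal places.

ℓ'(θ) = 20/θ − 2 − 4θ. Setting this to zero and multiplying by θ: 4θ² + 2θ − 20 = 0.
θ = (−2 + √(2² + 4·4·20)) / (2·4) = (−2 + √324) / 8 = (−2 + 18)/8 = 2.
ℓ''(θ) = −20/θ² − 4 < 0, confirming a maximum.

θ̂_MAP = 2.000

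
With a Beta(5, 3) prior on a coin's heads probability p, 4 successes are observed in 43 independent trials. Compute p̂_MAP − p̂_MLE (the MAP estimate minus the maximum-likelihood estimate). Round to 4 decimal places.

MAP − MLE = 0.0702

Posterior is Beta(9, 42); MAP = (9−1)/(51−2) = 8/49 ≈ 0.16327.
MLE ignores the prior: p̂_MLE = k/n = 4/43 ≈ 0.09302.
Difference = 8/49 − 4/43 = 148/2107 ≈ 0.0702.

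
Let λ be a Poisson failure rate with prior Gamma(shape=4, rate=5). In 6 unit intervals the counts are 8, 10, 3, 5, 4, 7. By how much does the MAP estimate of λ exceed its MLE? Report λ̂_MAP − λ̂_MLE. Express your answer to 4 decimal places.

MAP − MLE = -2.5303

Σxᵢ = 37. Posterior is Gamma(41, 11); MAP = (41−1)/11 = 40/11 ≈ 3.63636.
MLE = x̄ = 37/6 ≈ 6.16667.
Difference = 40/11 − 37/6 = -167/66 ≈ -2.5303.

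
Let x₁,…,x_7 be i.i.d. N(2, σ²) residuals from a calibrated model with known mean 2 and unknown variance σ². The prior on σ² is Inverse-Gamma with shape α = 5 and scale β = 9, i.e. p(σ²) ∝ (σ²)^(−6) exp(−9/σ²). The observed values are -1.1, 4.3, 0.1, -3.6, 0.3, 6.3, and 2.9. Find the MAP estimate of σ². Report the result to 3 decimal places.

Sum of squared deviations about the known mean: SS = (-1.1−2)² + (4.3−2)² + (0.1−2)² + (-3.6−2)² + (0.3−2)² + (6.3−2)² + (2.9−2)² = 72.06.
The Normal likelihood contributes (σ²)^(−n/2) exp(−SS/(2σ²)), so the posterior is Inverse-Gamma(α + n/2, β + SS/2) = Inverse-Gamma(8.5, 45.03).
The mode of Inverse-Gamma(a, b) is b/(a+1) = 45.03/9.5 ≈ 4.740.

σ̂²_MAP = 4.740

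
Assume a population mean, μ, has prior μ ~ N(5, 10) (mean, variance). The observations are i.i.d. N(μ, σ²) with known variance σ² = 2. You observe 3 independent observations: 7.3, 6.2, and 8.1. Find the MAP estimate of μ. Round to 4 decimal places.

μ̂_MAP = 7.0625

n = 3; x̄ = (7.3 + 6.2 + 8.1)/3 = 21.6/3 = 7.2.
For a Normal prior and Normal likelihood with known variance, the posterior is Normal; its mode equals its mean, the precision-weighted average.
Prior precision 1/σ₀² = 1/10 = 0.1; data precision n/σ² = 3/2 = 1.5.
μ̂ = (0.1·5 + 1.5·7.2) / (0.1 + 1.5) = 11.3/1.6 = 7.0625.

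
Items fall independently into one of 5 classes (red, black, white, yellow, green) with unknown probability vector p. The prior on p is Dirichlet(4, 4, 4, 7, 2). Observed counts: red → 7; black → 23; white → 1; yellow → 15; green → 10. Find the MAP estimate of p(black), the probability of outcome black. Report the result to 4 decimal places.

MAP estimate of p(black) = 0.3611

The posterior is Dirichlet(αᵢ + nᵢ) = Dirichlet(11, 27, 5, 22, 12).
For a Dirichlet(a₁,…,a_K) with all aᵢ > 1, the mode has j-th component (aⱼ − 1)/(Σaᵢ − K).
Here Σaᵢ = 77 and K = 5, so p(black) = (27 − 1)/(77 − 5) = 26/72 ≈ 0.3611.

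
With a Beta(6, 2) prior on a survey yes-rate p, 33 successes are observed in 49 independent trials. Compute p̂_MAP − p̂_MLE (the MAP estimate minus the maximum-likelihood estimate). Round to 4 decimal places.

Posterior is Beta(39, 18); MAP = (39−1)/(57−2) = 38/55 ≈ 0.69091.
MLE ignores the prior: p̂_MLE = k/n = 33/49 ≈ 0.67347.
Difference = 38/55 − 33/49 = 47/2695 ≈ 0.0174.

MAP − MLE = 0.0174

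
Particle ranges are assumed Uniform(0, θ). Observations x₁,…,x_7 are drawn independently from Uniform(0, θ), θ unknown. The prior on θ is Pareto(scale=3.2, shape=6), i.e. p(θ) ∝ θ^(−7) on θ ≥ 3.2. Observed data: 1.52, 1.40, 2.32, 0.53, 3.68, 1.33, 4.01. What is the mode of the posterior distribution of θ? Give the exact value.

The Uniform(0, θ) likelihood is θ^(−n) for θ ≥ max(xᵢ), zero otherwise. Here max(xᵢ) = 4.01.
Posterior ∝ θ^(−7) · θ^(−7) = θ^(−14) on θ ≥ max(3.2, 4.01) = 4.01.
This density is strictly decreasing in θ, so the posterior mode lies at the lower boundary of the support.

θ̂_MAP = 4.01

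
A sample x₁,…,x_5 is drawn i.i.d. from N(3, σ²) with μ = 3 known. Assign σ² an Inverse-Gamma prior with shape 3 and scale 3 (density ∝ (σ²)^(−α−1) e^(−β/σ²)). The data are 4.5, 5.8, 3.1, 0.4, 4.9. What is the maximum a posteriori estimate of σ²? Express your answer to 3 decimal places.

σ̂²_MAP = 2.036

Sum of squared deviations about the known mean: SS = (4.5−3)² + (5.8−3)² + (3.1−3)² + (0.4−3)² + (4.9−3)² = 20.47.
The Normal likelihood contributes (σ²)^(−n/2) exp(−SS/(2σ²)), so the posterior is Inverse-Gamma(α + n/2, β + SS/2) = Inverse-Gamma(5.5, 13.235).
The mode of Inverse-Gamma(a, b) is b/(a+1) = 13.235/6.5 ≈ 2.036.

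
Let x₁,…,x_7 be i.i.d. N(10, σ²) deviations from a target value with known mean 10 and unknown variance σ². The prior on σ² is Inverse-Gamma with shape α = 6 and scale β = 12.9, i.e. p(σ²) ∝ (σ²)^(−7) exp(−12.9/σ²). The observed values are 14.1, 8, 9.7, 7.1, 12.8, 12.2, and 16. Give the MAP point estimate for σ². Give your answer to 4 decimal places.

Sum of squared deviations about the known mean: SS = (14.1−10)² + (8−10)² + (9.7−10)² + (7.1−10)² + (12.8−10)² + (12.2−10)² + (16−10)² = 77.99.
The Normal likelihood contributes (σ²)^(−n/2) exp(−SS/(2σ²)), so the posterior is Inverse-Gamma(α + n/2, β + SS/2) = Inverse-Gamma(9.5, 51.895).
The mode of Inverse-Gamma(a, b) is b/(a+1) = 51.895/10.5 ≈ 4.9424.

σ̂²_MAP = 4.9424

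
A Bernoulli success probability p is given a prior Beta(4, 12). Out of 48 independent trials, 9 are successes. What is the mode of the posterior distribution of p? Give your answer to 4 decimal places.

p̂_MAP = 0.1935

Prior: Beta(4, 12).
Data: 9 successes in 48 trials. The binomial likelihood contributes p^9(1−p)^39, so the posterior is Beta(4+9, 12+39) = Beta(13, 51).
For Beta(a, b) with a, b > 1 the mode is (a−1)/(a+b−2) = 12/62 ≈ 0.1935.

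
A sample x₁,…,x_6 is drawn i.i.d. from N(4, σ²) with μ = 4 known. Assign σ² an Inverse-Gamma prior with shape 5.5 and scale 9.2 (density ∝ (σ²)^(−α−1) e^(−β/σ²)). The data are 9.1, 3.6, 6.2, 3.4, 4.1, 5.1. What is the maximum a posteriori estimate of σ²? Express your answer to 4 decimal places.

Sum of squared deviations about the known mean: SS = (9.1−4)² + (3.6−4)² + (6.2−4)² + (3.4−4)² + (4.1−4)² + (5.1−4)² = 32.59.
The Normal likelihood contributes (σ²)^(−n/2) exp(−SS/(2σ²)), so the posterior is Inverse-Gamma(α + n/2, β + SS/2) = Inverse-Gamma(8.5, 25.495).
The mode of Inverse-Gamma(a, b) is b/(a+1) = 25.495/9.5 ≈ 2.6837.

σ̂²_MAP = 2.6837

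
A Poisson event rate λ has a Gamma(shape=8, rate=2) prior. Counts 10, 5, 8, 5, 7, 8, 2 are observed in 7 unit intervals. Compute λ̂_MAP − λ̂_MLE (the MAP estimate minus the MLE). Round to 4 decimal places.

Σxᵢ = 45. Posterior is Gamma(53, 9); MAP = (53−1)/9 = 52/9 ≈ 5.77778.
MLE = x̄ = 45/7 ≈ 6.42857.
Difference = 52/9 − 45/7 = -41/63 ≈ -0.6508.

MAP − MLE = -0.6508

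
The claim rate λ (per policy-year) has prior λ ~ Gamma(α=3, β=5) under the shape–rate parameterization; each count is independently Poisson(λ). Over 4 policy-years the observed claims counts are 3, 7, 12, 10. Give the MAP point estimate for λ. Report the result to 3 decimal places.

Σxᵢ = 3+7+12+10 = 32, with n = 4.
Posterior ∝ λ^2e^(−5λ) · λ^32e^(−4λ) = λ^34e^(−9λ), i.e. Gamma(shape=35, rate=9).
The mode of a Gamma(a, b) with a ≥ 1 (shape–rate) is (a−1)/b = 34/9 ≈ 3.778.

λ̂_MAP = 3.778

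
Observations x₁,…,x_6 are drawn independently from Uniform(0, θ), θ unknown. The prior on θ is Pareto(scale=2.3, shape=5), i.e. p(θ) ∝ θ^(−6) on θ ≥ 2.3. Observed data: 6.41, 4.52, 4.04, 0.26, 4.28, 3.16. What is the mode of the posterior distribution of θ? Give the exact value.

The Uniform(0, θ) likelihood is θ^(−n) for θ ≥ max(xᵢ), zero otherwise. Here max(xᵢ) = 6.41.
Posterior ∝ θ^(−6) · θ^(−6) = θ^(−12) on θ ≥ max(2.3, 6.41) = 6.41.
This density is strictly decreasing in θ, so the posterior mode lies at the lower boundary of the support.

θ̂_MAP = 6.41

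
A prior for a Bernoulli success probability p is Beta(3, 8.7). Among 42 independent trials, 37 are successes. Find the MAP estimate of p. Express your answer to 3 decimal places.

p̂_MAP = 0.754

Prior: Beta(3, 8.7).
Data: 37 successes in 42 trials. The binomial likelihood contributes p^37(1−p)^5, so the posterior is Beta(3+37, 8.7+5) = Beta(40, 13.7).
For Beta(a, b) with a, b > 1 the mode is (a−1)/(a+b−2) = 39/51.7 ≈ 0.754.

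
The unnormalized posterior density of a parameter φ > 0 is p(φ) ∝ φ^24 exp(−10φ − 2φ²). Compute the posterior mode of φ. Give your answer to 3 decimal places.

φ̂_MAP = 1.500

ℓ'(φ) = 24/φ − 10 − 4φ. Setting this to zero and multiplying by φ: 4φ² + 10φ − 24 = 0.
φ = (−10 + √(10² + 4·4·24)) / (2·4) = (−10 + √484) / 8 = (−10 + 22)/8 = 3/2.
ℓ''(φ) = −24/φ² − 4 < 0, confirming a maximum.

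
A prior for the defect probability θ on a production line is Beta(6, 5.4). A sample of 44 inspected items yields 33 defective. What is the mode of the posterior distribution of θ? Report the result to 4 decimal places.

Prior: Beta(6, 5.4).
Data: 33 successes in 44 trials. The binomial likelihood contributes θ^33(1−θ)^11, so the posterior is Beta(6+33, 5.4+11) = Beta(39, 16.4).
For Beta(a, b) with a, b > 1 the mode is (a−1)/(a+b−2) = 38/53.4 ≈ 0.7116.

θ̂_MAP = 0.7116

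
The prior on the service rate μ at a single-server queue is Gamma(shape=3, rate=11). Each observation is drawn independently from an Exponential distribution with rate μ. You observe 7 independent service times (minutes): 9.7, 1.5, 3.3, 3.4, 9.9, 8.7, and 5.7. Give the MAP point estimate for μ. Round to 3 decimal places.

μ̂_MAP = 0.169

The Exponential(rate=μ) likelihood is ∝ μ^n e^(−μΣtᵢ). Here n = 7 and Σtᵢ = 9.7 + 1.5 + 3.3 + 3.4 + 9.9 + 8.7 + 5.7 = 42.2.
Posterior ∝ μ^2e^(−11μ) · μ^7e^(−42.2μ) = μ^9e^(−53.2μ), i.e. Gamma(10, 53.2).
Mode = (a−1)/b = 9/53.2 ≈ 0.169.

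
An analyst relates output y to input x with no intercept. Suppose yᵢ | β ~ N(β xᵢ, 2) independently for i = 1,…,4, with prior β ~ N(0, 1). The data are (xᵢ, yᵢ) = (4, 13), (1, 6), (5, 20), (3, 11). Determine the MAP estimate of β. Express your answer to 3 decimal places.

β̂_MAP = 3.604

log p(β | y) = −Σ(yᵢ − βxᵢ)²/(2·2) − β²/(2·1) + const.
Setting the derivative to zero: Σxᵢ(yᵢ − βxᵢ)/2 − β/1 = 0, so β = Σxᵢyᵢ / (Σxᵢ² + σ²/τ²).
Σxᵢyᵢ = 4·13 + 1·6 + 5·20 + 3·11 = 191; Σxᵢ² = 51; σ²/τ² = 2.
β̂_MAP = 191 / (51 + 2) = 191/53 ≈ 3.604.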